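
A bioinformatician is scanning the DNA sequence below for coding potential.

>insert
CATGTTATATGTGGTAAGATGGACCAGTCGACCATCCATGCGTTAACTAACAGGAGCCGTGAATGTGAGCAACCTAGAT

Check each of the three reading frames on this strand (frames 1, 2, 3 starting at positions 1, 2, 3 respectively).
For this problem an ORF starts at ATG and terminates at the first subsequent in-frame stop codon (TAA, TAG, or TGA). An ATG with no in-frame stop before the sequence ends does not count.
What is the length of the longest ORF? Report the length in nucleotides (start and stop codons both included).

Frame 1: CAT GTT ATA TGT GGT AAG ATG GAC CAG TCG ACC ATC CAT GCG TTA ACT AAC AGG AGC CGT GAA TGT GAG CAA CCT AGA — no ATG→stop ORF.
Frame 2: ATG TTA TAT GTG GTA AGA TGG ACC AGT CGA CCA TCC ATG CGT TAA CTA ACA GGA GCC GTG AAT GTG AGC AAC CTA GAT — ATG at 2, stop TAA at 44 → 45 nt; ATG at 38, stop TAA at 44 → 9 nt.
Frame 3: TGT TAT ATG TGG TAA GAT GGA CCA GTC GAC CAT CCA TGC GTT AAC TAA CAG GAG CCG TGA ATG TGA GCA ACC TAG — ATG at 9, stop TAA at 15 → 9 nt; ATG at 63, stop TGA at 66 → 6 nt.
Longest: frame 2, positions 2–46, 45 nt = 15 codons = 14 aa. → 45 nucleotides.

45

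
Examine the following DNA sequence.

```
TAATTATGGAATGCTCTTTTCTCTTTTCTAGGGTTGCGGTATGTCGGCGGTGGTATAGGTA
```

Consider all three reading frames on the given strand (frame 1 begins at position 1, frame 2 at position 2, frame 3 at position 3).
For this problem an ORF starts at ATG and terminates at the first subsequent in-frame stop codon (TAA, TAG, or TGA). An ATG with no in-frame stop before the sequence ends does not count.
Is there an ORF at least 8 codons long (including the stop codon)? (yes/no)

no

Frame 1: TAA TTA TGG AAT GCT CTT TTC TCT TTT CTA GGG TTG CGG TAT GTC GGC GGT GGT ATA GGT — no ATG→stop ORF.
Frame 2: AAT TAT GGA ATG CTC TTT TCT CTT TTC TAG GGT TGC GGT ATG TCG GCG GTG GTA TAG GTA — ATG at 11, stop TAG at 29 → 21 nt; ATG at 41, stop TAG at 56 → 18 nt.
Frame 3: ATT ATG GAA TGC TCT TTT CTC TTT TCT AGG GTT GCG GTA TGT CGG CGG TGG TAT AGG — no ATG→stop ORF.
Largest ORF found is 7 codons < 8, so no.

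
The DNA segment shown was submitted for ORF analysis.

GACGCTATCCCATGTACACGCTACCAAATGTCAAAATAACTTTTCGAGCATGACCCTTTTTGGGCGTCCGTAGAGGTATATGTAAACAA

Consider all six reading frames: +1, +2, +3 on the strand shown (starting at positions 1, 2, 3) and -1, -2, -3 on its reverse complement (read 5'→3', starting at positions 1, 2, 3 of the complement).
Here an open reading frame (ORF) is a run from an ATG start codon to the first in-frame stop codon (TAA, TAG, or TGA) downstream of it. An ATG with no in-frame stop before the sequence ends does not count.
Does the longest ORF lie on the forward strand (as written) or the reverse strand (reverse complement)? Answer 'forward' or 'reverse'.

Reverse complement (5'→3'): TTGTTTACATATACCTCTACGGACGCCCAAAAAGGGTCATGCTCGAAAAGTTATTTTGACATTTGGTAGCGTGTACATGGGATAGCGTC
Frame +1: GAC GCT ATC CCA TGT ACA CGC TAC CAA ATG TCA AAA TAA CTT TTC GAG CAT GAC CCT TTT TGG GCG TCC GTA GAG GTA TAT GTA AAC — ATG at 28, stop TAA at 37 → 12 nt.
Frame +2: ACG CTA TCC CAT GTA CAC GCT ACC AAA TGT CAA AAT AAC TTT TCG AGC ATG ACC CTT TTT GGG CGT CCG TAG AGG TAT ATG TAA ACA — ATG at 50, stop TAG at 71 → 24 nt; ATG at 80, stop TAA at 83 → 6 nt.
Frame +3: CGC TAT CCC ATG TAC ACG CTA CCA AAT GTC AAA ATA ACT TTT CGA GCA TGA CCC TTT TTG GGC GTC CGT AGA GGT ATA TGT AAA CAA — ATG at 12, stop TGA at 51 → 42 nt.
Frame -1: TTG TTT ACA TAT ACC TCT ACG GAC GCC CAA AAA GGG TCA TGC TCG AAA AGT TAT TTT GAC ATT TGG TAG CGT GTA CAT GGG ATA GCG — no ATG→stop ORF.
Frame -2: TGT TTA CAT ATA CCT CTA CGG ACG CCC AAA AAG GGT CAT GCT CGA AAA GTT ATT TTG ACA TTT GGT AGC GTG TAC ATG GGA TAG CGT — ATG at 77, stop TAG at 83 → 9 nt.
Frame -3: GTT TAC ATA TAC CTC TAC GGA CGC CCA AAA AGG GTC ATG CTC GAA AAG TTA TTT TGA CAT TTG GTA GCG TGT ACA TGG GAT AGC GTC — ATG at 39, stop TGA at 57 → 21 nt.
Forward-strand max 42 nt; reverse-strand max 21 nt. The forward strand has the longer ORF.

forward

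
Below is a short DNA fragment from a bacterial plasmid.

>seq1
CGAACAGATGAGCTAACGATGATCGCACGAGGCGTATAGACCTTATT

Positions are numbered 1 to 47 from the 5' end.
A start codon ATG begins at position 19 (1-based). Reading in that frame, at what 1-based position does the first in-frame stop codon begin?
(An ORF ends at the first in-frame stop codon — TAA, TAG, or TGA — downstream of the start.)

37

Codons from position 19: ATG (19–21), ATC (22–24), GCA (25–27), CGA (28–30), GGC (31–33), GTA (34–36), TAG (37–39).
TAG is a stop codon; it begins at position 37.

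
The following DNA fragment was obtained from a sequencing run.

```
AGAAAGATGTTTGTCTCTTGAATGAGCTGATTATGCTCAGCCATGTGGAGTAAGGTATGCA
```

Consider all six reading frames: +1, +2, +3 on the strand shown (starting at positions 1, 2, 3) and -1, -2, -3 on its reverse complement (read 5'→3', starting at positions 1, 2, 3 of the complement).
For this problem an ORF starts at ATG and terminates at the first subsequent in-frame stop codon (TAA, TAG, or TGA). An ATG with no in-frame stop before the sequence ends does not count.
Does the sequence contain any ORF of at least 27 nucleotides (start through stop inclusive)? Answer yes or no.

Reverse complement (5'→3'): TGCATACCTTACTCCACATGGCTGAGCATAATCAGCTCATTCAAGAGACAAACATCTTTCT
Frame +1: AGA AAG ATG TTT GTC TCT TGA ATG AGC TGA TTA TGC TCA GCC ATG TGG AGT AAG GTA TGC — ATG at 7, stop TGA at 19 → 15 nt; ATG at 22, stop TGA at 28 → 9 nt.
Frame +2: GAA AGA TGT TTG TCT CTT GAA TGA GCT GAT TAT GCT CAG CCA TGT GGA GTA AGG TAT GCA — no ATG→stop ORF.
Frame +3: AAA GAT GTT TGT CTC TTG AAT GAG CTG ATT ATG CTC AGC CAT GTG GAG TAA GGT ATG — ATG at 33, stop TAA at 51 → 21 nt.
Frame -1: TGC ATA CCT TAC TCC ACA TGG CTG AGC ATA ATC AGC TCA TTC AAG AGA CAA ACA TCT TTC — no ATG→stop ORF.
Frame -2: GCA TAC CTT ACT CCA CAT GGC TGA GCA TAA TCA GCT CAT TCA AGA GAC AAA CAT CTT TCT — no ATG→stop ORF.
Frame -3: CAT ACC TTA CTC CAC ATG GCT GAG CAT AAT CAG CTC ATT CAA GAG ACA AAC ATC TTT — no ATG→stop ORF.
Largest ORF found is 21 nucleotides < 27, so no.

no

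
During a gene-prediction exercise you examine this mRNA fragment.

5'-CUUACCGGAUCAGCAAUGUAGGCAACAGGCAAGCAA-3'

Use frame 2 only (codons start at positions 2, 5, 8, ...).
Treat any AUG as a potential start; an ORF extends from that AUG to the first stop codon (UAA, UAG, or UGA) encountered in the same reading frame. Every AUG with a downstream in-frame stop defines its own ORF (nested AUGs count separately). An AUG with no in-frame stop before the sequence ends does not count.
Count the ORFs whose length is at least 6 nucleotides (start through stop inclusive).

0

Frame 2: UUA CCG GAU CAG CAA UGU AGG CAA CAG GCA AGC — no AUG→stop ORF.
No ORF reaches 6 nucleotides. Count = 0.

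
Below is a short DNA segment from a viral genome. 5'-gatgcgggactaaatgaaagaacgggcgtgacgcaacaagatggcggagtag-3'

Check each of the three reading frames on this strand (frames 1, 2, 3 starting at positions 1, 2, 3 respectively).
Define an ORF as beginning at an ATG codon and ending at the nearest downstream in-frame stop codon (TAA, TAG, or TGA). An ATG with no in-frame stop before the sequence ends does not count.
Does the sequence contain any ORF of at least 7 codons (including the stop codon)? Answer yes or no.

no

Frame 1: GAT GCG GGA CTA AAT GAA AGA ACG GGC GTG ACG CAA CAA GAT GGC GGA GTA — no ATG→stop ORF.
Frame 2: ATG CGG GAC TAA ATG AAA GAA CGG GCG TGA CGC AAC AAG ATG GCG GAG TAG — ATG at 2, stop TAA at 11 → 12 nt; ATG at 14, stop TGA at 29 → 18 nt; ATG at 41, stop TAG at 50 → 12 nt.
Frame 3: TGC GGG ACT AAA TGA AAG AAC GGG CGT GAC GCA ACA AGA TGG CGG AGT — no ATG→stop ORF.
Largest ORF found is 6 codons < 7, so no.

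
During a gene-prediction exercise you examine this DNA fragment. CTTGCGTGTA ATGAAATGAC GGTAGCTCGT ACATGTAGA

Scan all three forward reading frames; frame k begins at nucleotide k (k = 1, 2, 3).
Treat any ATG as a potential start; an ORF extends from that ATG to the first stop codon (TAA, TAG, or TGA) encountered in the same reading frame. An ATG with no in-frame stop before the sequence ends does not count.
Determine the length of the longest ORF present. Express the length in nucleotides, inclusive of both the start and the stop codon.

9

Frame 1: CTT GCG TGT AAT GAA ATG ACG GTA GCT CGT ACA TGT AGA — no ATG→stop ORF.
Frame 2: TTG CGT GTA ATG AAA TGA CGG TAG CTC GTA CAT GTA — ATG at 11, stop TGA at 17 → 9 nt.
Frame 3: TGC GTG TAA TGA AAT GAC GGT AGC TCG TAC ATG TAG — ATG at 33, stop TAG at 36 → 6 nt.
Longest: frame 2, positions 11–19, 9 nt = 3 codons = 2 aa. → 9 nucleotides.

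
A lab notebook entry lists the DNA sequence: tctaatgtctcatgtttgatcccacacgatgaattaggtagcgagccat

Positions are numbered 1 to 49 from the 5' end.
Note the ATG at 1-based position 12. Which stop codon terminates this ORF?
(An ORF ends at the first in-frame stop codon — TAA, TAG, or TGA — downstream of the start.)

TGA

Codons from position 12: ATG (12–14), TTT (15–17), GAT (18–20), CCC (21–23), ACA (24–26), CGA (27–29), TGA (30–32).
The first in-frame stop codon is TGA.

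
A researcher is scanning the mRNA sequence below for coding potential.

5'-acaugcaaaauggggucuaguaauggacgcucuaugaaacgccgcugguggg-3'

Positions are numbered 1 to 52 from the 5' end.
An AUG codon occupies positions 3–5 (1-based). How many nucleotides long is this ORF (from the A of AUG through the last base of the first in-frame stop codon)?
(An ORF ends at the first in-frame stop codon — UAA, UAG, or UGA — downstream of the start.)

Codons from position 3: AUG (3–5), CAA (6–8), AAU (9–11), GGG (12–14), GUC (15–17), UAG (18–20).
UAG is the first in-frame stop; ORF spans 3–20, 18 nucleotides.

18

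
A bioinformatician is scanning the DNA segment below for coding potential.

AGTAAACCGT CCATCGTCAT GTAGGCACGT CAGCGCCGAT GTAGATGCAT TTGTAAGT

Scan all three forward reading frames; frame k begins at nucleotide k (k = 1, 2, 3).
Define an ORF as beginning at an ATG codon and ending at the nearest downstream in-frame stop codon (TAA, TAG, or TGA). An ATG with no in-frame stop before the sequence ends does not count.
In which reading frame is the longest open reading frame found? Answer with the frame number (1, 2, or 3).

3

Frame 1: AGT AAA CCG TCC ATC GTC ATG TAG GCA CGT CAG CGC CGA TGT AGA TGC ATT TGT AAG — ATG at 19, stop TAG at 22 → 6 nt.
Frame 2: GTA AAC CGT CCA TCG TCA TGT AGG CAC GTC AGC GCC GAT GTA GAT GCA TTT GTA AGT — no ATG→stop ORF.
Frame 3: TAA ACC GTC CAT CGT CAT GTA GGC ACG TCA GCG CCG ATG TAG ATG CAT TTG TAA — ATG at 39, stop TAG at 42 → 6 nt; ATG at 45, stop TAA at 54 → 12 nt.
Longest ORF is 12 nt in frame 3 (positions 45–56).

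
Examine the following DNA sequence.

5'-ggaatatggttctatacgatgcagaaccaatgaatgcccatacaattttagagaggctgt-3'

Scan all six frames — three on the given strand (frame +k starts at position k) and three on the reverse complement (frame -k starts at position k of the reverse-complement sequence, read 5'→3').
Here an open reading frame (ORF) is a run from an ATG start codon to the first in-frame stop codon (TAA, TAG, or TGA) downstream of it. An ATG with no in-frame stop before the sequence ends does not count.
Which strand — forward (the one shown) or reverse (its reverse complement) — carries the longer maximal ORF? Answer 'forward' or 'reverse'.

reverse

Reverse complement (5'→3'): ACAGCCTCTCTAAAATTGTATGGGCATTCATTGGTTCTGCATCGTATAGAACCATATTCC
Frame +1: GGA ATA TGG TTC TAT ACG ATG CAG AAC CAA TGA ATG CCC ATA CAA TTT TAG AGA GGC TGT — ATG at 19, stop TGA at 31 → 15 nt; ATG at 34, stop TAG at 49 → 18 nt.
Frame +2: GAA TAT GGT TCT ATA CGA TGC AGA ACC AAT GAA TGC CCA TAC AAT TTT AGA GAG GCT — no ATG→stop ORF.
Frame +3: AAT ATG GTT CTA TAC GAT GCA GAA CCA ATG AAT GCC CAT ACA ATT TTA GAG AGG CTG — no ATG→stop ORF.
Frame -1: ACA GCC TCT CTA AAA TTG TAT GGG CAT TCA TTG GTT CTG CAT CGT ATA GAA CCA TAT TCC — no ATG→stop ORF.
Frame -2: CAG CCT CTC TAA AAT TGT ATG GGC ATT CAT TGG TTC TGC ATC GTA TAG AAC CAT ATT — ATG at 20, stop TAG at 47 → 30 nt.
Frame -3: AGC CTC TCT AAA ATT GTA TGG GCA TTC ATT GGT TCT GCA TCG TAT AGA ACC ATA TTC — no ATG→stop ORF.
Forward-strand max 18 nt; reverse-strand max 30 nt. The reverse strand has the longer ORF.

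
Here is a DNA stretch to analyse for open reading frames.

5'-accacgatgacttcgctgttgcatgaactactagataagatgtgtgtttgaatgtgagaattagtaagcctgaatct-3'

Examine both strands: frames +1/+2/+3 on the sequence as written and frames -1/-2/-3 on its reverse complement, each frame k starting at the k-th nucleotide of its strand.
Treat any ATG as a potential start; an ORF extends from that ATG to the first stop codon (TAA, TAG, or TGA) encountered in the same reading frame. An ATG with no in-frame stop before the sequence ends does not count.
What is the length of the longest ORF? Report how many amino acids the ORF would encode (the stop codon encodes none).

Reverse complement (5'→3'): AGATTCAGGCTTACTAATTCTCACATTCAAACACACATCTTATCTAGTAGTTCATGCAACAGCGAAGTCATCGTGGT
Frame +1: ACC ACG ATG ACT TCG CTG TTG CAT GAA CTA CTA GAT AAG ATG TGT GTT TGA ATG TGA GAA TTA GTA AGC CTG AAT — ATG at 7, stop TGA at 49 → 45 nt; ATG at 40, stop TGA at 49 → 12 nt; ATG at 52, stop TGA at 55 → 6 nt.
Frame +2: CCA CGA TGA CTT CGC TGT TGC ATG AAC TAC TAG ATA AGA TGT GTG TTT GAA TGT GAG AAT TAG TAA GCC TGA ATC — ATG at 23, stop TAG at 32 → 12 nt.
Frame +3: CAC GAT GAC TTC GCT GTT GCA TGA ACT ACT AGA TAA GAT GTG TGT TTG AAT GTG AGA ATT AGT AAG CCT GAA TCT — no ATG→stop ORF.
Frame -1: AGA TTC AGG CTT ACT AAT TCT CAC ATT CAA ACA CAC ATC TTA TCT AGT AGT TCA TGC AAC AGC GAA GTC ATC GTG — no ATG→stop ORF.
Frame -2: GAT TCA GGC TTA CTA ATT CTC ACA TTC AAA CAC ACA TCT TAT CTA GTA GTT CAT GCA ACA GCG AAG TCA TCG TGG — no ATG→stop ORF.
Frame -3: ATT CAG GCT TAC TAA TTC TCA CAT TCA AAC ACA CAT CTT ATC TAG TAG TTC ATG CAA CAG CGA AGT CAT CGT GGT — no ATG→stop ORF.
Longest: frame +1, positions 7–51, 45 nt = 15 codons = 14 aa. → 14 amino acids.

14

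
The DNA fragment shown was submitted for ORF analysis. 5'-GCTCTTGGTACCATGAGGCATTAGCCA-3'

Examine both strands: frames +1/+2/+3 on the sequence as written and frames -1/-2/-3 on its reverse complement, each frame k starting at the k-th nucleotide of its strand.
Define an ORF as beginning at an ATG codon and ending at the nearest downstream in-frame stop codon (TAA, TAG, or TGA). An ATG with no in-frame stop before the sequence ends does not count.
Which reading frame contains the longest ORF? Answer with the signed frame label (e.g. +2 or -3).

+1

Reverse complement (5'→3'): TGGCTAATGCCTCATGGTACCAAGAGC
Frame +1: GCT CTT GGT ACC ATG AGG CAT TAG CCA — ATG at 13, stop TAG at 22 → 12 nt.
Frame +2: CTC TTG GTA CCA TGA GGC ATT AGC — no ATG→stop ORF.
Frame +3: TCT TGG TAC CAT GAG GCA TTA GCC — no ATG→stop ORF.
Frame -1: TGG CTA ATG CCT CAT GGT ACC AAG AGC — no ATG→stop ORF.
Frame -2: GGC TAA TGC CTC ATG GTA CCA AGA — no ATG→stop ORF.
Frame -3: GCT AAT GCC TCA TGG TAC CAA GAG — no ATG→stop ORF.
Longest ORF is 12 nt in frame +1 (positions 13–24).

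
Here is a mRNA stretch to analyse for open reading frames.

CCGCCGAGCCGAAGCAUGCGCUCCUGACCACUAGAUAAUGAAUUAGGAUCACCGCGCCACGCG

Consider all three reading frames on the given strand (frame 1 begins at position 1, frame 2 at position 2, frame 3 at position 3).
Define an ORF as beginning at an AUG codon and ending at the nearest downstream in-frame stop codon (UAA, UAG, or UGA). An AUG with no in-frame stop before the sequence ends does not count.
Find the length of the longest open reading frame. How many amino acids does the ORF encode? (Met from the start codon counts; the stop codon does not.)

3

Frame 1: CCG CCG AGC CGA AGC AUG CGC UCC UGA CCA CUA GAU AAU GAA UUA GGA UCA CCG CGC CAC GCG — AUG at 16, stop UGA at 25 → 12 nt.
Frame 2: CGC CGA GCC GAA GCA UGC GCU CCU GAC CAC UAG AUA AUG AAU UAG GAU CAC CGC GCC ACG — AUG at 38, stop UAG at 44 → 9 nt.
Frame 3: GCC GAG CCG AAG CAU GCG CUC CUG ACC ACU AGA UAA UGA AUU AGG AUC ACC GCG CCA CGC — no AUG→stop ORF.
Longest: frame 1, positions 16–27, 12 nt = 4 codons = 3 aa. → 3 amino acids.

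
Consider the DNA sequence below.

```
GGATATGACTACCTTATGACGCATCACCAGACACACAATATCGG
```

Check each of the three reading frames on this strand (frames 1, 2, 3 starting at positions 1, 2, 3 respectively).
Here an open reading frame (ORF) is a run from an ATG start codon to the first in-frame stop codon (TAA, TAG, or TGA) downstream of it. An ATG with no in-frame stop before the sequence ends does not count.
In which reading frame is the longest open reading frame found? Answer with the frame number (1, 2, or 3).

2

Frame 1: GGA TAT GAC TAC CTT ATG ACG CAT CAC CAG ACA CAC AAT ATC — no ATG→stop ORF.
Frame 2: GAT ATG ACT ACC TTA TGA CGC ATC ACC AGA CAC ACA ATA TCG — ATG at 5, stop TGA at 17 → 15 nt.
Frame 3: ATA TGA CTA CCT TAT GAC GCA TCA CCA GAC ACA CAA TAT CGG — no ATG→stop ORF.
Longest ORF is 15 nt in frame 2 (positions 5–19).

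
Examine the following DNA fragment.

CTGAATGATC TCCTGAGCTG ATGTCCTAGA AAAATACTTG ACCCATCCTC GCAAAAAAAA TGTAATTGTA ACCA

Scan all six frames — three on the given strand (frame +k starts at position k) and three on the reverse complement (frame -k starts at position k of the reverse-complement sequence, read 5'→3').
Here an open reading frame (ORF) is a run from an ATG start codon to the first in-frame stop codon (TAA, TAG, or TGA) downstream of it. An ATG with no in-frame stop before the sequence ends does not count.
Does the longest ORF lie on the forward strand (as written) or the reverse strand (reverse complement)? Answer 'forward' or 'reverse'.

Reverse complement (5'→3'): TGGTTACAATTACATTTTTTTTGCGAGGATGGGTCAAGTATTTTTCTAGGACATCAGCTCAGGAGATCATTCAG
Frame +1: CTG AAT GAT CTC CTG AGC TGA TGT CCT AGA AAA ATA CTT GAC CCA TCC TCG CAA AAA AAA TGT AAT TGT AAC — no ATG→stop ORF.
Frame +2: TGA ATG ATC TCC TGA GCT GAT GTC CTA GAA AAA TAC TTG ACC CAT CCT CGC AAA AAA AAT GTA ATT GTA ACC — ATG at 5, stop TGA at 14 → 12 nt.
Frame +3: GAA TGA TCT CCT GAG CTG ATG TCC TAG AAA AAT ACT TGA CCC ATC CTC GCA AAA AAA ATG TAA TTG TAA CCA — ATG at 21, stop TAG at 27 → 9 nt; ATG at 60, stop TAA at 63 → 6 nt.
Frame -1: TGG TTA CAA TTA CAT TTT TTT TGC GAG GAT GGG TCA AGT ATT TTT CTA GGA CAT CAG CTC AGG AGA TCA TTC — no ATG→stop ORF.
Frame -2: GGT TAC AAT TAC ATT TTT TTT GCG AGG ATG GGT CAA GTA TTT TTC TAG GAC ATC AGC TCA GGA GAT CAT TCA — ATG at 29, stop TAG at 47 → 21 nt.
Frame -3: GTT ACA ATT ACA TTT TTT TTG CGA GGA TGG GTC AAG TAT TTT TCT AGG ACA TCA GCT CAG GAG ATC ATT CAG — no ATG→stop ORF.
Forward-strand max 12 nt; reverse-strand max 21 nt. The reverse strand has the longer ORF.

reverse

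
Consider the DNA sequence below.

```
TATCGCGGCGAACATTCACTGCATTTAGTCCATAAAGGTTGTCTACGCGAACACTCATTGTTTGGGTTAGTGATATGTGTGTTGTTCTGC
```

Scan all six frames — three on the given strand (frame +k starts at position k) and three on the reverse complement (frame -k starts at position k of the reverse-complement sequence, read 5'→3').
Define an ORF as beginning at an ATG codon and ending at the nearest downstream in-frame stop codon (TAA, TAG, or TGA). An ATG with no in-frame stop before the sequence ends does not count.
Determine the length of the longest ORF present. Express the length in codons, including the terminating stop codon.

3

Reverse complement (5'→3'): GCAGAACAACACACATATCACTAACCCAAACAATGAGTGTTCGCGTAGACAACCTTTATGGACTAAATGCAGTGAATGTTCGCCGCGATA
Frame +1: TAT CGC GGC GAA CAT TCA CTG CAT TTA GTC CAT AAA GGT TGT CTA CGC GAA CAC TCA TTG TTT GGG TTA GTG ATA TGT GTG TTG TTC TGC — no ATG→stop ORF.
Frame +2: ATC GCG GCG AAC ATT CAC TGC ATT TAG TCC ATA AAG GTT GTC TAC GCG AAC ACT CAT TGT TTG GGT TAG TGA TAT GTG TGT TGT TCT — no ATG→stop ORF.
Frame +3: TCG CGG CGA ACA TTC ACT GCA TTT AGT CCA TAA AGG TTG TCT ACG CGA ACA CTC ATT GTT TGG GTT AGT GAT ATG TGT GTT GTT CTG — no ATG→stop ORF.
Frame -1: GCA GAA CAA CAC ACA TAT CAC TAA CCC AAA CAA TGA GTG TTC GCG TAG ACA ACC TTT ATG GAC TAA ATG CAG TGA ATG TTC GCC GCG ATA — ATG at 58, stop TAA at 64 → 9 nt; ATG at 67, stop TGA at 73 → 9 nt.
Frame -2: CAG AAC AAC ACA CAT ATC ACT AAC CCA AAC AAT GAG TGT TCG CGT AGA CAA CCT TTA TGG ACT AAA TGC AGT GAA TGT TCG CCG CGA — no ATG→stop ORF.
Frame -3: AGA ACA ACA CAC ATA TCA CTA ACC CAA ACA ATG AGT GTT CGC GTA GAC AAC CTT TAT GGA CTA AAT GCA GTG AAT GTT CGC CGC GAT — no ATG→stop ORF.
Longest: frame -1, positions 58–66, 9 nt = 3 codons = 2 aa. → 3 codons.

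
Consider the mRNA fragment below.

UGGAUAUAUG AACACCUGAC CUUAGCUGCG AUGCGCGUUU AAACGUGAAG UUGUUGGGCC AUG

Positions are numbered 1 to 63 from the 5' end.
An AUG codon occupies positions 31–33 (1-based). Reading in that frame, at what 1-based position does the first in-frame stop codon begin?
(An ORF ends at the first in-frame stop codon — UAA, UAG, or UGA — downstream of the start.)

40

Codons from position 31: AUG (31–33), CGC (34–36), GUU (37–39), UAA (40–42).
UAA is a stop codon; it begins at position 40.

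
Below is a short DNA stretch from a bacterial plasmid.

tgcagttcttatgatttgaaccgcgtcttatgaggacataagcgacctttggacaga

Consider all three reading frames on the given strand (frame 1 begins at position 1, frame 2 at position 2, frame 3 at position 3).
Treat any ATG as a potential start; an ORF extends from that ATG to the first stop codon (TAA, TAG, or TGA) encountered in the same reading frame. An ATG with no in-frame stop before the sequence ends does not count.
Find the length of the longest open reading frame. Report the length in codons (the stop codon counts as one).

Frame 1: TGC AGT TCT TAT GAT TTG AAC CGC GTC TTA TGA GGA CAT AAG CGA CCT TTG GAC AGA — no ATG→stop ORF.
Frame 2: GCA GTT CTT ATG ATT TGA ACC GCG TCT TAT GAG GAC ATA AGC GAC CTT TGG ACA — ATG at 11, stop TGA at 17 → 9 nt.
Frame 3: CAG TTC TTA TGA TTT GAA CCG CGT CTT ATG AGG ACA TAA GCG ACC TTT GGA CAG — ATG at 30, stop TAA at 39 → 12 nt.
Longest: frame 3, positions 30–41, 12 nt = 4 codons = 3 aa. → 4 codons.

4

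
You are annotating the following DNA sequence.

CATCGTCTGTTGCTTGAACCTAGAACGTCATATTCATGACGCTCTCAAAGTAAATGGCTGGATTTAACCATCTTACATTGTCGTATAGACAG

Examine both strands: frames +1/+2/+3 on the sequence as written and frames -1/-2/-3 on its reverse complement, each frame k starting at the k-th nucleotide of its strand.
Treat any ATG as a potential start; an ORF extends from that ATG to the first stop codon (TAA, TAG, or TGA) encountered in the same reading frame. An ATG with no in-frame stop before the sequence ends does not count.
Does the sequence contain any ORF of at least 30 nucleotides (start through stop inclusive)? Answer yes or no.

no

Reverse complement (5'→3'): CTGTCTATACGACAATGTAAGATGGTTAAATCCAGCCATTTACTTTGAGAGCGTCATGAATATGACGTTCTAGGTTCAAGCAACAGACGATG
Frame +1: CAT CGT CTG TTG CTT GAA CCT AGA ACG TCA TAT TCA TGA CGC TCT CAA AGT AAA TGG CTG GAT TTA ACC ATC TTA CAT TGT CGT ATA GAC — no ATG→stop ORF.
Frame +2: ATC GTC TGT TGC TTG AAC CTA GAA CGT CAT ATT CAT GAC GCT CTC AAA GTA AAT GGC TGG ATT TAA CCA TCT TAC ATT GTC GTA TAG ACA — no ATG→stop ORF.
Frame +3: TCG TCT GTT GCT TGA ACC TAG AAC GTC ATA TTC ATG ACG CTC TCA AAG TAA ATG GCT GGA TTT AAC CAT CTT ACA TTG TCG TAT AGA CAG — ATG at 36, stop TAA at 51 → 18 nt.
Frame -1: CTG TCT ATA CGA CAA TGT AAG ATG GTT AAA TCC AGC CAT TTA CTT TGA GAG CGT CAT GAA TAT GAC GTT CTA GGT TCA AGC AAC AGA CGA — ATG at 22, stop TGA at 46 → 27 nt.
Frame -2: TGT CTA TAC GAC AAT GTA AGA TGG TTA AAT CCA GCC ATT TAC TTT GAG AGC GTC ATG AAT ATG ACG TTC TAG GTT CAA GCA ACA GAC GAT — ATG at 56, stop TAG at 71 → 18 nt; ATG at 62, stop TAG at 71 → 12 nt.
Frame -3: GTC TAT ACG ACA ATG TAA GAT GGT TAA ATC CAG CCA TTT ACT TTG AGA GCG TCA TGA ATA TGA CGT TCT AGG TTC AAG CAA CAG ACG ATG — ATG at 15, stop TAA at 18 → 6 nt.
Largest ORF found is 27 nucleotides < 30, so no.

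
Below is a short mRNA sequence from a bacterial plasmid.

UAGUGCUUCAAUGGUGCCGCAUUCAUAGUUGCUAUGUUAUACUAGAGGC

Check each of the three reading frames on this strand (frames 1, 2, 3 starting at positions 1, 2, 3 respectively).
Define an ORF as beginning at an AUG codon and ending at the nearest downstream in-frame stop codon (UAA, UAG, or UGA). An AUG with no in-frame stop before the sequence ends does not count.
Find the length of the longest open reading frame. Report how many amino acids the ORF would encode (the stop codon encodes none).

5

Frame 1: UAG UGC UUC AAU GGU GCC GCA UUC AUA GUU GCU AUG UUA UAC UAG AGG — AUG at 34, stop UAG at 43 → 12 nt.
Frame 2: AGU GCU UCA AUG GUG CCG CAU UCA UAG UUG CUA UGU UAU ACU AGA GGC — AUG at 11, stop UAG at 26 → 18 nt.
Frame 3: GUG CUU CAA UGG UGC CGC AUU CAU AGU UGC UAU GUU AUA CUA GAG — no AUG→stop ORF.
Longest: frame 2, positions 11–28, 18 nt = 6 codons = 5 aa. → 5 amino acids.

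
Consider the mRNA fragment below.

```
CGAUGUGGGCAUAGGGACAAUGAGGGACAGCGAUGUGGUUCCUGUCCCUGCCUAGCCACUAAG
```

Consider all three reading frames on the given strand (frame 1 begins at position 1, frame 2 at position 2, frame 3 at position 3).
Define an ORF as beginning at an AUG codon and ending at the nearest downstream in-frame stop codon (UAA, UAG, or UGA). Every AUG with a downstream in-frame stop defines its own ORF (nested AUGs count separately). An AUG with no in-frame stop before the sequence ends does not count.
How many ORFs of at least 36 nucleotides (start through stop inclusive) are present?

Frame 1: CGA UGU GGG CAU AGG GAC AAU GAG GGA CAG CGA UGU GGU UCC UGU CCC UGC CUA GCC ACU AAG — no AUG→stop ORF.
Frame 2: GAU GUG GGC AUA GGG ACA AUG AGG GAC AGC GAU GUG GUU CCU GUC CCU GCC UAG CCA CUA — AUG at 20, stop UAG at 53 → 36 nt.
Frame 3: AUG UGG GCA UAG GGA CAA UGA GGG ACA GCG AUG UGG UUC CUG UCC CUG CCU AGC CAC UAA — AUG at 3, stop UAG at 12 → 12 nt; AUG at 33, stop UAA at 60 → 30 nt.
ORFs ≥ 36 nucleotides: frame 2 20–55 (36 nucleotides). Count = 1.

1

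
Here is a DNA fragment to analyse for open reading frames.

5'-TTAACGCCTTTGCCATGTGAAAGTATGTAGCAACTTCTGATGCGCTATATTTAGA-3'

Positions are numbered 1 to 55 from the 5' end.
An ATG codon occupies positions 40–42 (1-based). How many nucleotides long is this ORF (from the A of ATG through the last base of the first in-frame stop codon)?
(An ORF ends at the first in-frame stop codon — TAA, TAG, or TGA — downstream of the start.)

Codons from position 40: ATG (40–42), CGC (43–45), TAT (46–48), ATT (49–51), TAG (52–54).
TAG is the first in-frame stop; ORF spans 40–54, 15 nucleotides.

15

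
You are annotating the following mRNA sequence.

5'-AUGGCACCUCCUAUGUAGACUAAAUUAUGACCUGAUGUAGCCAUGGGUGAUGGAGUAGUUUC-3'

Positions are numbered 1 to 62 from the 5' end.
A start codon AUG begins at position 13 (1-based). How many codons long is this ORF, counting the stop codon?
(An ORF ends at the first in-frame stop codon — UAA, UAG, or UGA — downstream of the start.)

Codons from position 13: AUG (13–15), UAG (16–18).
UAG is the first in-frame stop; that's 2 codons including the stop.

2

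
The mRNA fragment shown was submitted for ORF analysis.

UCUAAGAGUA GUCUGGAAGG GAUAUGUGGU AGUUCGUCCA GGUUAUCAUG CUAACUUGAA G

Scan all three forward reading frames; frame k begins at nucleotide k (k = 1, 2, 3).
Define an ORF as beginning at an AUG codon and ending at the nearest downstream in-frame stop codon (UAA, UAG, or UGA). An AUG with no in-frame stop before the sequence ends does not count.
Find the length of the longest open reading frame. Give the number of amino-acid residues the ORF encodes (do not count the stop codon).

Frame 1: UCU AAG AGU AGU CUG GAA GGG AUA UGU GGU AGU UCG UCC AGG UUA UCA UGC UAA CUU GAA — no AUG→stop ORF.
Frame 2: CUA AGA GUA GUC UGG AAG GGA UAU GUG GUA GUU CGU CCA GGU UAU CAU GCU AAC UUG AAG — no AUG→stop ORF.
Frame 3: UAA GAG UAG UCU GGA AGG GAU AUG UGG UAG UUC GUC CAG GUU AUC AUG CUA ACU UGA — AUG at 24, stop UAG at 30 → 9 nt; AUG at 48, stop UGA at 57 → 12 nt.
Longest: frame 3, positions 48–59, 12 nt = 4 codons = 3 aa. → 3 amino acids.

3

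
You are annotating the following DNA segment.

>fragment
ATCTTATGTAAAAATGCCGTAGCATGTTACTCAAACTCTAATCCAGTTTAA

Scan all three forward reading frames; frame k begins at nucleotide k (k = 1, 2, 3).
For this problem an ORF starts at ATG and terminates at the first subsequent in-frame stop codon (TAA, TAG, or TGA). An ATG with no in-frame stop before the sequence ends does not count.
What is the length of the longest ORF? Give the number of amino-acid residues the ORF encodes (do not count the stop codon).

5

Frame 1: ATC TTA TGT AAA AAT GCC GTA GCA TGT TAC TCA AAC TCT AAT CCA GTT TAA — no ATG→stop ORF.
Frame 2: TCT TAT GTA AAA ATG CCG TAG CAT GTT ACT CAA ACT CTA ATC CAG TTT — ATG at 14, stop TAG at 20 → 9 nt.
Frame 3: CTT ATG TAA AAA TGC CGT AGC ATG TTA CTC AAA CTC TAA TCC AGT TTA — ATG at 6, stop TAA at 9 → 6 nt; ATG at 24, stop TAA at 39 → 18 nt.
Longest: frame 3, positions 24–41, 18 nt = 6 codons = 5 aa. → 5 amino acids.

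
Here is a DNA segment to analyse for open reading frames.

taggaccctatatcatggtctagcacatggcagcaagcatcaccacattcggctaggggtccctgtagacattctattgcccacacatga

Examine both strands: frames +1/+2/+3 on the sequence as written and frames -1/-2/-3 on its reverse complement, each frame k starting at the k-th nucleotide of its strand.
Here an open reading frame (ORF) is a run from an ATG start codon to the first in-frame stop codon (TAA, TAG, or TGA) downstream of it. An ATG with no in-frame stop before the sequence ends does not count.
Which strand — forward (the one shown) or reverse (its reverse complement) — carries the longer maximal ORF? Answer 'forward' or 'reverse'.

reverse

Reverse complement (5'→3'): TCATGTGTGGGCAATAGAATGTCTACAGGGACCCCTAGCCGAATGTGGTGATGCTTGCTGCCATGTGCTAGACCATGATATAGGGTCCTA
Frame +1: TAG GAC CCT ATA TCA TGG TCT AGC ACA TGG CAG CAA GCA TCA CCA CAT TCG GCT AGG GGT CCC TGT AGA CAT TCT ATT GCC CAC ACA TGA — no ATG→stop ORF.
Frame +2: AGG ACC CTA TAT CAT GGT CTA GCA CAT GGC AGC AAG CAT CAC CAC ATT CGG CTA GGG GTC CCT GTA GAC ATT CTA TTG CCC ACA CAT — no ATG→stop ORF.
Frame +3: GGA CCC TAT ATC ATG GTC TAG CAC ATG GCA GCA AGC ATC ACC ACA TTC GGC TAG GGG TCC CTG TAG ACA TTC TAT TGC CCA CAC ATG — ATG at 15, stop TAG at 21 → 9 nt; ATG at 27, stop TAG at 54 → 30 nt.
Frame -1: TCA TGT GTG GGC AAT AGA ATG TCT ACA GGG ACC CCT AGC CGA ATG TGG TGA TGC TTG CTG CCA TGT GCT AGA CCA TGA TAT AGG GTC CTA — ATG at 19, stop TGA at 49 → 33 nt; ATG at 43, stop TGA at 49 → 9 nt.
Frame -2: CAT GTG TGG GCA ATA GAA TGT CTA CAG GGA CCC CTA GCC GAA TGT GGT GAT GCT TGC TGC CAT GTG CTA GAC CAT GAT ATA GGG TCC — no ATG→stop ORF.
Frame -3: ATG TGT GGG CAA TAG AAT GTC TAC AGG GAC CCC TAG CCG AAT GTG GTG ATG CTT GCT GCC ATG TGC TAG ACC ATG ATA TAG GGT CCT — ATG at 3, stop TAG at 15 → 15 nt; ATG at 51, stop TAG at 69 → 21 nt; ATG at 63, stop TAG at 69 → 9 nt; ATG at 75, stop TAG at 81 → 9 nt.
Forward-strand max 30 nt; reverse-strand max 33 nt. The reverse strand has the longer ORF.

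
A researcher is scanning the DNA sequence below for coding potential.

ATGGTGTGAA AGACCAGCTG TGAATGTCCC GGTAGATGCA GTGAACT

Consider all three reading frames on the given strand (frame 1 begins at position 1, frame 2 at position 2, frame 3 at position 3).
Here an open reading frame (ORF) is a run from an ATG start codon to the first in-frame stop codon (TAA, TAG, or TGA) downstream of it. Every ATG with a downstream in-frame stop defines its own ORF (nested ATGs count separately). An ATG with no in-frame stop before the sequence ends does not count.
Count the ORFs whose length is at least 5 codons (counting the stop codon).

Frame 1: ATG GTG TGA AAG ACC AGC TGT GAA TGT CCC GGT AGA TGC AGT GAA — ATG at 1, stop TGA at 7 → 9 nt.
Frame 2: TGG TGT GAA AGA CCA GCT GTG AAT GTC CCG GTA GAT GCA GTG AAC — no ATG→stop ORF.
Frame 3: GGT GTG AAA GAC CAG CTG TGA ATG TCC CGG TAG ATG CAG TGA ACT — ATG at 24, stop TAG at 33 → 12 nt; ATG at 36, stop TGA at 42 → 9 nt.
No ORF reaches 5 codons. Count = 0.

0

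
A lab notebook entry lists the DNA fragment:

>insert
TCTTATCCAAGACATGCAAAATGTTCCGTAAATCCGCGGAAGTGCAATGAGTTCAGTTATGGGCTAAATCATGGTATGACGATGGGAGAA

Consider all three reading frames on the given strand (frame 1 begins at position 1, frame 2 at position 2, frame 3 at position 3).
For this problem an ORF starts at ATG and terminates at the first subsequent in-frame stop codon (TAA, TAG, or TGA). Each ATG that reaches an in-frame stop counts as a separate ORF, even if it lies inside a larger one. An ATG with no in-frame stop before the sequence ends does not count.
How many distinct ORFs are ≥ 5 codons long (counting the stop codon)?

3

Frame 1: TCT TAT CCA AGA CAT GCA AAA TGT TCC GTA AAT CCG CGG AAG TGC AAT GAG TTC AGT TAT GGG CTA AAT CAT GGT ATG ACG ATG GGA GAA — no ATG→stop ORF.
Frame 2: CTT ATC CAA GAC ATG CAA AAT GTT CCG TAA ATC CGC GGA AGT GCA ATG AGT TCA GTT ATG GGC TAA ATC ATG GTA TGA CGA TGG GAG — ATG at 14, stop TAA at 29 → 18 nt; ATG at 47, stop TAA at 65 → 21 nt; ATG at 59, stop TAA at 65 → 9 nt; ATG at 71, stop TGA at 77 → 9 nt.
Frame 3: TTA TCC AAG ACA TGC AAA ATG TTC CGT AAA TCC GCG GAA GTG CAA TGA GTT CAG TTA TGG GCT AAA TCA TGG TAT GAC GAT GGG AGA — ATG at 21, stop TGA at 48 → 30 nt.
ORFs ≥ 5 codons: frame 2 14–31 (6 codons), frame 2 47–67 (7 codons), frame 3 21–50 (10 codons). Count = 3.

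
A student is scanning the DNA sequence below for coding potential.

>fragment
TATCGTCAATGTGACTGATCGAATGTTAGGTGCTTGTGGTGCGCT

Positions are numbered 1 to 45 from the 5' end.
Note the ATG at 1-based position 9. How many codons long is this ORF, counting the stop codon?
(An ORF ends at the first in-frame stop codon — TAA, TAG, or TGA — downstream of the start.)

2

Codons from position 9: ATG (9–11), TGA (12–14).
TGA is the first in-frame stop; that's 2 codons including the stop.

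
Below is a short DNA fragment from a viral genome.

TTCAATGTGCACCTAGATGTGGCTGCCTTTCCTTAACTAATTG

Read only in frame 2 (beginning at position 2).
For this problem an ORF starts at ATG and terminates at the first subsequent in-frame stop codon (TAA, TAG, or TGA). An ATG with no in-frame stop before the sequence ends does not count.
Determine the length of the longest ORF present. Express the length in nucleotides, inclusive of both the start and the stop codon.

Frame 2: TCA ATG TGC ACC TAG ATG TGG CTG CCT TTC CTT AAC TAA TTG — ATG at 5, stop TAG at 14 → 12 nt; ATG at 17, stop TAA at 38 → 24 nt.
Longest: frame 2, positions 17–40, 24 nt = 8 codons = 7 aa. → 24 nucleotides.

24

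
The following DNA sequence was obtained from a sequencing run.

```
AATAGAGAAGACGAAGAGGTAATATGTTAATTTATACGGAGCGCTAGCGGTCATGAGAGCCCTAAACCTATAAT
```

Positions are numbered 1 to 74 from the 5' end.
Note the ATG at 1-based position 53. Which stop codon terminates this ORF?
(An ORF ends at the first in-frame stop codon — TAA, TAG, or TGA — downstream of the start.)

Codons from position 53: ATG (53–55), AGA (56–58), GCC (59–61), CTA (62–64), AAC (65–67), CTA (68–70), TAA (71–73).
The first in-frame stop codon is TAA.

TAA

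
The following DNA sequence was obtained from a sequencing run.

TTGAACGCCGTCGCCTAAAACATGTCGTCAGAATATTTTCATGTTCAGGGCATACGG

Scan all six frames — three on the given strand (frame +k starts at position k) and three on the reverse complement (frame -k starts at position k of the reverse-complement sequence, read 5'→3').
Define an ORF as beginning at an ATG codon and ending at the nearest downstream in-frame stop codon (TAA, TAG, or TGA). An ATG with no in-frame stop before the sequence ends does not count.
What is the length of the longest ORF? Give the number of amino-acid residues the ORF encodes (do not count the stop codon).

Reverse complement (5'→3'): CCGTATGCCCTGAACATGAAAATATTCTGACGACATGTTTTAGGCGACGGCGTTCAA
Frame +1: TTG AAC GCC GTC GCC TAA AAC ATG TCG TCA GAA TAT TTT CAT GTT CAG GGC ATA CGG — no ATG→stop ORF.
Frame +2: TGA ACG CCG TCG CCT AAA ACA TGT CGT CAG AAT ATT TTC ATG TTC AGG GCA TAC — no ATG→stop ORF.
Frame +3: GAA CGC CGT CGC CTA AAA CAT GTC GTC AGA ATA TTT TCA TGT TCA GGG CAT ACG — no ATG→stop ORF.
Frame -1: CCG TAT GCC CTG AAC ATG AAA ATA TTC TGA CGA CAT GTT TTA GGC GAC GGC GTT CAA — ATG at 16, stop TGA at 28 → 15 nt.
Frame -2: CGT ATG CCC TGA ACA TGA AAA TAT TCT GAC GAC ATG TTT TAG GCG ACG GCG TTC — ATG at 5, stop TGA at 11 → 9 nt; ATG at 35, stop TAG at 41 → 9 nt.
Frame -3: GTA TGC CCT GAA CAT GAA AAT ATT CTG ACG ACA TGT TTT AGG CGA CGG CGT TCA — no ATG→stop ORF.
Longest: frame -1, positions 16–30, 15 nt = 5 codons = 4 aa. → 4 amino acids.

4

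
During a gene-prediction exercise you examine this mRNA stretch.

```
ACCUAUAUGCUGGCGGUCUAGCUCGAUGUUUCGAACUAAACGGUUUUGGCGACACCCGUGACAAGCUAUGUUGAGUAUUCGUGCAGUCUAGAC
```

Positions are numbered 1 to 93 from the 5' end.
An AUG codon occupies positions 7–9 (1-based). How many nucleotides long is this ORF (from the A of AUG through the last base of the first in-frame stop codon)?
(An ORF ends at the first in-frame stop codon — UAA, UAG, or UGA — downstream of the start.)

Codons from position 7: AUG (7–9), CUG (10–12), GCG (13–15), GUC (16–18), UAG (19–21).
UAG is the first in-frame stop; ORF spans 7–21, 15 nucleotides.

15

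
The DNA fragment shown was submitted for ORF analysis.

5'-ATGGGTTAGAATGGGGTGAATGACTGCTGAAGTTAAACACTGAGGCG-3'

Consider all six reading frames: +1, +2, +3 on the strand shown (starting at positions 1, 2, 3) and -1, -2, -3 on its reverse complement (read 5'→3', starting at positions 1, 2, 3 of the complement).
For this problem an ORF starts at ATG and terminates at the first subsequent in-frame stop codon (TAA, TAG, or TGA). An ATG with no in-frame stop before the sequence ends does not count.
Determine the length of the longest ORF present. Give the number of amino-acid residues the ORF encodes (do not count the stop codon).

Reverse complement (5'→3'): CGCCTCAGTGTTTAACTTCAGCAGTCATTCACCCCATTCTAACCCAT
Frame +1: ATG GGT TAG AAT GGG GTG AAT GAC TGC TGA AGT TAA ACA CTG AGG — ATG at 1, stop TAG at 7 → 9 nt.
Frame +2: TGG GTT AGA ATG GGG TGA ATG ACT GCT GAA GTT AAA CAC TGA GGC — ATG at 11, stop TGA at 17 → 9 nt; ATG at 20, stop TGA at 41 → 24 nt.
Frame +3: GGG TTA GAA TGG GGT GAA TGA CTG CTG AAG TTA AAC ACT GAG GCG — no ATG→stop ORF.
Frame -1: CGC CTC AGT GTT TAA CTT CAG CAG TCA TTC ACC CCA TTC TAA CCC — no ATG→stop ORF.
Frame -2: GCC TCA GTG TTT AAC TTC AGC AGT CAT TCA CCC CAT TCT AAC CCA — no ATG→stop ORF.
Frame -3: CCT CAG TGT TTA ACT TCA GCA GTC ATT CAC CCC ATT CTA ACC CAT — no ATG→stop ORF.
Longest: frame +2, positions 20–43, 24 nt = 8 codons = 7 aa. → 7 amino acids.

7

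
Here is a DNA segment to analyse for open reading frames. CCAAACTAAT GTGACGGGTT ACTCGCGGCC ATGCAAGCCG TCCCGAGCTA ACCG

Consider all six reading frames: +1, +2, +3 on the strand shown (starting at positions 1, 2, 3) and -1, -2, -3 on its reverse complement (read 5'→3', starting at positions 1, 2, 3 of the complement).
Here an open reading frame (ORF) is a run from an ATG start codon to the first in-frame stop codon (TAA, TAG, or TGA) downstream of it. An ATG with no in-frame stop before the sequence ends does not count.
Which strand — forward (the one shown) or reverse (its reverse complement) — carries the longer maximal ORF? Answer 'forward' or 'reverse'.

Reverse complement (5'→3'): CGGTTAGCTCGGGACGGCTTGCATGGCCGCGAGTAACCCGTCACATTAGTTTGG
Frame +1: CCA AAC TAA TGT GAC GGG TTA CTC GCG GCC ATG CAA GCC GTC CCG AGC TAA CCG — ATG at 31, stop TAA at 49 → 21 nt.
Frame +2: CAA ACT AAT GTG ACG GGT TAC TCG CGG CCA TGC AAG CCG TCC CGA GCT AAC — no ATG→stop ORF.
Frame +3: AAA CTA ATG TGA CGG GTT ACT CGC GGC CAT GCA AGC CGT CCC GAG CTA ACC — ATG at 9, stop TGA at 12 → 6 nt.
Frame -1: CGG TTA GCT CGG GAC GGC TTG CAT GGC CGC GAG TAA CCC GTC ACA TTA GTT TGG — no ATG→stop ORF.
Frame -2: GGT TAG CTC GGG ACG GCT TGC ATG GCC GCG AGT AAC CCG TCA CAT TAG TTT — ATG at 23, stop TAG at 47 → 27 nt.
Frame -3: GTT AGC TCG GGA CGG CTT GCA TGG CCG CGA GTA ACC CGT CAC ATT AGT TTG — no ATG→stop ORF.
Forward-strand max 21 nt; reverse-strand max 27 nt. The reverse strand has the longer ORF.

reverse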